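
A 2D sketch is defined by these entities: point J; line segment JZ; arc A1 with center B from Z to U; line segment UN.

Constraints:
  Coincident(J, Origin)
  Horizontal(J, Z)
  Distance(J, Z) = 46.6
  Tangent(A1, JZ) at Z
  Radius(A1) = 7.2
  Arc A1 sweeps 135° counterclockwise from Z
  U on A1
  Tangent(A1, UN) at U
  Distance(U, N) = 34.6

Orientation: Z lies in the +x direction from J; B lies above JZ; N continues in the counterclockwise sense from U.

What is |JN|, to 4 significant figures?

45.74

J is at the origin; JZ is horizontal with |JZ| = 46.6 and Z on the +x side, so Z = (46.60, 0.000). Since A1 is tangent to JZ there, BZ ⟂ JZ, so B = Z + (0, 7.2) = (46.60, 7.200). On A1, Z sits at bearing -90° from B; a 135° counterclockwise sweep puts U at bearing 45°, so U = B + 7.2·(cos 45°, sin 45°) = (51.69, 12.29). A1 meets UN tangentially, so BU is at right angles to UN, so UN runs along (−sin 45°, cos 45°); with |UN| = 34.6, N = (27.23, 36.76). Then |JN| = |N − J| = 45.74.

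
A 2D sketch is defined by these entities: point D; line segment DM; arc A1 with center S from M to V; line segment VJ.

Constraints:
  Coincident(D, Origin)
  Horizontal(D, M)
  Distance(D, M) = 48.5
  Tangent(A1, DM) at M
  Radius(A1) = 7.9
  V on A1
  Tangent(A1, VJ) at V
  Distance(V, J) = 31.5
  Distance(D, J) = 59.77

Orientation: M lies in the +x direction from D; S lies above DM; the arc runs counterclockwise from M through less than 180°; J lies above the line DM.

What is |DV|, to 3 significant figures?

56.9

Checks: |SV| = 7.900 ✓; ∠(SV, VJ) = 90.00° ✓; |VJ| = 31.50 ✓; |DJ| = 59.77 ✓.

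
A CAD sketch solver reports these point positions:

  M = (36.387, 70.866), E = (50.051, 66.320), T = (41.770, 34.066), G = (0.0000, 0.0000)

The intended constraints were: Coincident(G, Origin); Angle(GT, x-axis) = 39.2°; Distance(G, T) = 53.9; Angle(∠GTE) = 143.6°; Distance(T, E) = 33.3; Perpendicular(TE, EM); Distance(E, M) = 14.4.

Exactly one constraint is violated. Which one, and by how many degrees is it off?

Perpendicular(TE, EM) — off by 4.00°.

G = (0.00, 0.00) ✓; GT at 39.20° ✓; |GT| = 53.90 ✓; ∠GTE = 143.6° ✓; |TE| = 33.30 ✓; ∠(TE, EM) = 86.00° ✗; |EM| = 14.40 ✓.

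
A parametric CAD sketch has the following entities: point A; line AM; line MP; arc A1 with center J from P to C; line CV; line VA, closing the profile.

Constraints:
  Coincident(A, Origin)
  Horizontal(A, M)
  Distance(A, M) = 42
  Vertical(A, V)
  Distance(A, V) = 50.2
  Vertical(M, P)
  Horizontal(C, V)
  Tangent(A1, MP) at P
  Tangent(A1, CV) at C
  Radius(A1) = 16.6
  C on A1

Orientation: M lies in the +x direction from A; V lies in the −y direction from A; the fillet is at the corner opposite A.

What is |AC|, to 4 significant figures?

56.26

A is at the origin; A and M share the same y with |AM| = 42.0 and M on the +x side, so M = (42.00, 0.000). AV is vertical with |AV| = 50.2 and V on the −y side, so V = (0.000, -50.20). The virtual corner opposite A is at (42.00, -50.20). Tangency of A1 to MP means the radius JP is perpendicular to MP and since A1 is tangent to CV there, JC ⟂ CV, with radius 16.6, so the center J sits 16.6 in from both sides at J = (25.40, -33.60). That places the tangent points at P = (42.00, -33.60) on MP and C = (25.40, -50.20) on CV. Then |AC| = |C − A| = 56.26.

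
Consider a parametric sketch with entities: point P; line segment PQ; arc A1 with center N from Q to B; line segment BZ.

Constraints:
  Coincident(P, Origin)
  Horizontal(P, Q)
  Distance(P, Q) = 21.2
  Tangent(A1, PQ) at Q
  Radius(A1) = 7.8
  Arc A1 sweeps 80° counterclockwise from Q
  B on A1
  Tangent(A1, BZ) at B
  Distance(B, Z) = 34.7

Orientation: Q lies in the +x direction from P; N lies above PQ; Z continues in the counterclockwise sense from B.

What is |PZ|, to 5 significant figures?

53.557

On A1, Q sits at bearing -90° from N; an 80° counterclockwise sweep puts B at bearing -10°, so B = N + 7.8·(cos -10°, sin -10°) = (28.882, 6.4455). Tangency of A1 to BZ means the radius NB is perpendicular to BZ, so BZ runs along (−sin -10°, cos -10°); with |BZ| = 34.7, Z = (34.907, 40.618). Then |PZ| = |Z − P| = 53.557.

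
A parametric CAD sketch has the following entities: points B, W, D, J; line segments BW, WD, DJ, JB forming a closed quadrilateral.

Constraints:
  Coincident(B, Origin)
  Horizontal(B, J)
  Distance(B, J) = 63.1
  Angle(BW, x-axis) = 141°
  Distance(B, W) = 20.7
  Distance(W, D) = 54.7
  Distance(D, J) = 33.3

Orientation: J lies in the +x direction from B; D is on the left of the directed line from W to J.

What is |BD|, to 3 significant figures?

43.7

Checks: |BJ| = 63.10 ✓; |BW| = 20.70 ✓; |WD| = 54.70 ✓; |DJ| = 33.30 ✓.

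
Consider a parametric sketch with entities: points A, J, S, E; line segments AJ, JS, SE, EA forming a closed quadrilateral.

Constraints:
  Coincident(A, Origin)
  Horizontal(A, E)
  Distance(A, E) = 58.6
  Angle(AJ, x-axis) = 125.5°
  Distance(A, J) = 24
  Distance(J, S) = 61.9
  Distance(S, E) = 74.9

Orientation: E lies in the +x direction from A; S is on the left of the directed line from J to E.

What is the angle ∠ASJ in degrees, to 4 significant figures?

18.82°

Checks: |JS| = 61.90 ✓; |SE| = 74.90 ✓.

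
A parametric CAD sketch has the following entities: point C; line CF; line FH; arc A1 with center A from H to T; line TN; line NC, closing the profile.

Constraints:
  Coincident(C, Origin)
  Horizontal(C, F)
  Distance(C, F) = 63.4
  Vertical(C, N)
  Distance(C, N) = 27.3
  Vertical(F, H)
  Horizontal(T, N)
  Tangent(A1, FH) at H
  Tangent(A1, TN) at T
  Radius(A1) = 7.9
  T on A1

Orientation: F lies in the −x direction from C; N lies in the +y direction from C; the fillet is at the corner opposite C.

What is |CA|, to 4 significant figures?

58.79

C is at the origin; CF is horizontal with |CF| = 63.4 and F on the −x side, so F = (-63.40, 0.000). CN is vertical with |CN| = 27.3 and N on the +y side, so N = (0.000, 27.30). The virtual corner opposite C is at (-63.40, 27.30). The tangent condition forces AH to be normal to FH and since A1 is tangent to TN there, AT ⟂ TN, with radius 7.9, so the center A sits 7.9 in from both sides at A = (-55.50, 19.40). Then |CA| = |A − C| = 58.79.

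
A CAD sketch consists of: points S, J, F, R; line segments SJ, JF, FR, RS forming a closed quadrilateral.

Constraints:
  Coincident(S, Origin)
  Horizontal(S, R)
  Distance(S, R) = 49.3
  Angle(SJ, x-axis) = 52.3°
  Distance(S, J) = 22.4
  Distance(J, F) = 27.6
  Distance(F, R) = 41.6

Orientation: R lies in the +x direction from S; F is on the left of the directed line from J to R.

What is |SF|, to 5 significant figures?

49.953

S is at the origin; S and R share the same y with |SR| = 49.3 and R in +x, so R = (49.3, 0). SJ runs at 52.3° with |SJ| = 22.4, so J = (13.698, 17.723). F is determined by |JF| = 27.6 and |FR| = 41.6 together: it lies at the intersection of circle(J, 27.6) and circle(R, 41.6). With |JR| = 39.769, the foot of the radical line on JR is 7.7045 from J and the perpendicular offset is √(27.6² − 7.7045²) = 26.503. Taking the left-of-JR solution: F = (32.406, 38.015).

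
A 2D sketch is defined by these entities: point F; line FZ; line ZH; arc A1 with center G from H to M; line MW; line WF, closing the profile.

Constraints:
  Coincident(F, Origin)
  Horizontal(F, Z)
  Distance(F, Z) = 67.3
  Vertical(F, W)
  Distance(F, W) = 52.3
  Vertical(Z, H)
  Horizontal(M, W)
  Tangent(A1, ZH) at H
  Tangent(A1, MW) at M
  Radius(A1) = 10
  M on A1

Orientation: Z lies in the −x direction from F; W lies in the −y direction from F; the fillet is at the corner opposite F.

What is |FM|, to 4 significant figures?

77.58

F is at the origin; F and Z share the same y with |FZ| = 67.3 and Z on the −x side, so Z = (-67.30, 0.000). FW is vertical with |FW| = 52.3 and W on the −y side, so W = (0.000, -52.30). The virtual corner opposite F is at (-67.30, -52.30). A1 meets ZH tangentially, so GH is at right angles to ZH and tangency of A1 to MW means the radius GM is perpendicular to MW, with radius 10.0, so the center G sits 10.0 in from both sides at G = (-57.30, -42.30). That places the tangent points at H = (-67.30, -42.30) on ZH and M = (-57.30, -52.30) on MW. Then |FM| = |M − F| = 77.58.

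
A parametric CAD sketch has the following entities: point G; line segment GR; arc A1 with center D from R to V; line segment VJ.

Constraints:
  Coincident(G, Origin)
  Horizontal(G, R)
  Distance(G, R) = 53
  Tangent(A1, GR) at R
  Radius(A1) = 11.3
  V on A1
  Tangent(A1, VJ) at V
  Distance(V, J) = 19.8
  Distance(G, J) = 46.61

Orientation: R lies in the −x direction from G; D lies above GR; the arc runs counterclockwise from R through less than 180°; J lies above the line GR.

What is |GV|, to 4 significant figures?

42.90

Checks: |DV| = 11.30 ✓; ∠(DV, VJ) = 90.00° ✓; |VJ| = 19.80 ✓; |GJ| = 46.61 ✓.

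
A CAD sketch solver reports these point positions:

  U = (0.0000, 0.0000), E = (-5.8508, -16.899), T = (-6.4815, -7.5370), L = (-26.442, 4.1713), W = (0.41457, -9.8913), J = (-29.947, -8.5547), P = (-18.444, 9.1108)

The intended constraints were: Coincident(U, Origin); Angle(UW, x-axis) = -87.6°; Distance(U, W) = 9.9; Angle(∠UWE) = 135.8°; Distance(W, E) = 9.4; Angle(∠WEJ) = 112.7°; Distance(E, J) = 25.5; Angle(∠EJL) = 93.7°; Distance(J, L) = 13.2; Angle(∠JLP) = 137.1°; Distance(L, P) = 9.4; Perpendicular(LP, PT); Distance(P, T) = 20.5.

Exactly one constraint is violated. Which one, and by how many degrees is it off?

Perpendicular(LP, PT) — off by 4.00°.

U = (0.00, 0.00) ✓; UW at -87.60° ✓; |UW| = 9.900 ✓; ∠UWE = 135.8° ✓; |WE| = 9.400 ✓; ∠WEJ = 112.7° ✓; |EJ| = 25.50 ✓; ∠EJL = 93.70° ✓; |JL| = 13.20 ✓; ∠JLP = 137.1° ✓; |LP| = 9.400 ✓; ∠(LP, PT) = 86.00° ✗; |PT| = 20.50 ✓.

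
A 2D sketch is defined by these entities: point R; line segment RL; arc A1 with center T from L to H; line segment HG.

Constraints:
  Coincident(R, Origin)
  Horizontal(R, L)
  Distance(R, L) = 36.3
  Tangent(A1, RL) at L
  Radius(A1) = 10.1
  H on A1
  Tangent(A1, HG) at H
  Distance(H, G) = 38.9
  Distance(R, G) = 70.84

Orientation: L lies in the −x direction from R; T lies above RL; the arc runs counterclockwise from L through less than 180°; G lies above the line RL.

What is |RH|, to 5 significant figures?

33.019

R is at the origin; RL is horizontal with |RL| = 36.3 and L on the −x side, so L = (-36.300, 0.0000). Tangency of A1 to RL means the radius TL is perpendicular to RL, so T = L + (0, 10.1) = (-36.300, 10.100). Since TH ⟂ HG (tangency), |TG| = √(10.1² + 38.9²) = 40.190 regardless of where H sits on A1. So G lies on both circle(R, 70.84) and circle(T, 40.190); the above-RL intersection is G = (-53.515, 46.416). H is the foot of the tangent from G: H = (-28.554, 16.581).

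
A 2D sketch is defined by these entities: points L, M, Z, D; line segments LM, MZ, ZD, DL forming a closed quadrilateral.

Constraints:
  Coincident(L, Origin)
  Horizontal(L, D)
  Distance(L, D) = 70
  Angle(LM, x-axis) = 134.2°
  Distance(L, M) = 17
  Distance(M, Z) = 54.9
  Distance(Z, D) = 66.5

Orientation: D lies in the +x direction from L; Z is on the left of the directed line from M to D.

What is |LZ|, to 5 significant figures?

57.629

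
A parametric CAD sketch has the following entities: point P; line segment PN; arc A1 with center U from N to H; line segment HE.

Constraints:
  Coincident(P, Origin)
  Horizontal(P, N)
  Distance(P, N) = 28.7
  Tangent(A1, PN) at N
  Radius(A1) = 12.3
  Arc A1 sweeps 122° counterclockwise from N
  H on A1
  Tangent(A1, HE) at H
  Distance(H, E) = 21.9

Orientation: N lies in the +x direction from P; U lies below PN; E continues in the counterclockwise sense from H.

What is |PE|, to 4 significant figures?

47.86

P is at the origin; PN is horizontal with |PN| = 28.7 and N on the +x side, so N = (28.70, 0.000). Tangency of A1 to PN means the radius UN is perpendicular to PN, so U = N + (0, -12.3) = (28.70, -12.30). On A1, N sits at bearing 90° from U; a 122° counterclockwise sweep puts H at bearing 212°, so H = U + 12.3·(cos 212°, sin 212°) = (18.27, -18.82). A1 meets HE tangentially, so UH is at right angles to HE, so HE runs along (−sin 212°, cos 212°); with |HE| = 21.9, E = (29.87, -37.39). Then |PE| = |E − P| = 47.86.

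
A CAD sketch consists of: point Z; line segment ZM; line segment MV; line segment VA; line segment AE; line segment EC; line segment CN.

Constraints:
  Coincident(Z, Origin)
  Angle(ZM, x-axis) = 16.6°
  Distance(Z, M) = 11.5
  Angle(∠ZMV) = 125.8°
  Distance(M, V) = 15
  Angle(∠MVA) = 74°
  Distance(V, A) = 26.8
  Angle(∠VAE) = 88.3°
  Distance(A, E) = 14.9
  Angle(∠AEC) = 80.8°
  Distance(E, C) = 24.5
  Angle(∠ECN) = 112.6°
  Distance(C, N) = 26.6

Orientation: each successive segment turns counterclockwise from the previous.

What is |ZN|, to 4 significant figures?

38.58

Z is at the origin; ZM runs at 16.6° with length 11.5, so M = (11.02, 3.285). ∠ZMV = 125.8° gives MV at 70.80° from the x-axis; with |MV| = 15.0, V = (15.95, 17.45). ∠MVA = 74.0° gives VA at 176.8° from the x-axis; with |VA| = 26.8, A = (-10.80, 18.95). ∠VAE = 88.3° gives AE at -91.50° from the x-axis; with |AE| = 14.9, E = (-11.19, 4.052). ∠AEC = 80.8° gives EC at 7.700° from the x-axis; with |EC| = 24.5, C = (13.08, 7.335). ∠ECN = 112.6° gives CN at 75.10° from the x-axis; with |CN| = 26.6, N = (19.92, 33.04). Then |ZN| = |N − Z| = 38.58.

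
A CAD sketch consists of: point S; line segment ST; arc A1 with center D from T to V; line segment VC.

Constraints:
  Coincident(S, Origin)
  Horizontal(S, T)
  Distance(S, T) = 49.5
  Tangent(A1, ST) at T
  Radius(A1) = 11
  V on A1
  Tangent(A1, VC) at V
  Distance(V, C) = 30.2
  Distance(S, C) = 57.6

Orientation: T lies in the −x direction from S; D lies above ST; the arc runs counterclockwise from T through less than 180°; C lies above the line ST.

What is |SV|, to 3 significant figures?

40.2

S is at the origin; S and T share the same y with |ST| = 49.5 and T on the −x side, so T = (-49.5, 0.00). The tangent condition forces DT to be normal to ST, so D = T + (0, 11) = (-49.5, 11.0). Since DV ⟂ VC (tangency), |DC| = √(11.0² + 30.2²) = 32.1 regardless of where V sits on A1. So C lies on both circle(S, 57.6) and circle(D, 32.1); the above-ST intersection is C = (-39.8, 41.6). V is the foot of the tangent from C: V = (-38.5, 11.5).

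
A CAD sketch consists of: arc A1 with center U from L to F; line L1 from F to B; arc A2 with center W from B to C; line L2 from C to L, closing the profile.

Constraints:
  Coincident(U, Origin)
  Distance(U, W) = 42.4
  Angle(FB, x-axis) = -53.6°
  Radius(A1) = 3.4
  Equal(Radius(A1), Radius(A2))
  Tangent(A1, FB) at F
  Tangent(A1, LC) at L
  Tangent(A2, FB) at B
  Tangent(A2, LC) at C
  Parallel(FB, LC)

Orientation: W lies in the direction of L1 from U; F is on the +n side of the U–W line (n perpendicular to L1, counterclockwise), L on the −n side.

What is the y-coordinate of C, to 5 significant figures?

-36.145

The slot axis is L1's direction at -53.6°, so u = (cos -53.6°, sin -53.6°) = (0.59342, -0.80489) and n = (−sin -53.6°, cos -53.6°) = (0.80489, 0.59342). U is at the origin and W lies 42.4 along u from U, so W = 42.4·u = (25.161, -34.127). Tangency of A1 to both parallel lines with radius 3.4 puts F and L at U ± 3.4·n: F = (2.7366, 2.0176), L = (-2.7366, -2.0176). Equal radii place B and C the same way about W: B = W + 3.4·n = (27.898, -32.110), C = W − 3.4·n = (22.424, -36.145). So C.y = -36.145.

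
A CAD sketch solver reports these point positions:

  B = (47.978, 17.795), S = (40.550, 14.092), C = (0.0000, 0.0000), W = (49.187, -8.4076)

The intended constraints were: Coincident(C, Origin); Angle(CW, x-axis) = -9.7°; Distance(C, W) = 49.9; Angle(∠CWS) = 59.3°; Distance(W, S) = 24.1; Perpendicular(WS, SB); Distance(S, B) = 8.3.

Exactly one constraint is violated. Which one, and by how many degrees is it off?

Perpendicular(WS, SB) — off by 5.50°.

C = (0.00, 0.00) ✓; CW at -9.700° ✓; |CW| = 49.90 ✓; ∠CWS = 59.30° ✓; |WS| = 24.10 ✓; ∠(WS, SB) = 84.50° ✗; |SB| = 8.300 ✓.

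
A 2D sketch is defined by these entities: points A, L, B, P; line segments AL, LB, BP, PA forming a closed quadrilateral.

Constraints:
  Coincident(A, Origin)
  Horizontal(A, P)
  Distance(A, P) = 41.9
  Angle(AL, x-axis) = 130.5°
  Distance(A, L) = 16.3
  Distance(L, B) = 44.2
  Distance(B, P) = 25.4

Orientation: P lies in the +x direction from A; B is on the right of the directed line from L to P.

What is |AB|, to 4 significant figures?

28.18

A is at the origin; A and P share the same y with |AP| = 41.9 and P in +x, so P = (41.9, 0). AL runs at 130.5° with |AL| = 16.3, so L = (-10.59, 12.39). B is determined by |LB| = 44.2 and |BP| = 25.4 together: it lies at the intersection of circle(L, 44.2) and circle(P, 25.4). With |LP| = 53.93, the foot of the radical line on LP is 39.10 from L and the perpendicular offset is √(44.2² − 39.10²) = 20.62. Taking the right-of-LP solution: B = (22.72, -16.66).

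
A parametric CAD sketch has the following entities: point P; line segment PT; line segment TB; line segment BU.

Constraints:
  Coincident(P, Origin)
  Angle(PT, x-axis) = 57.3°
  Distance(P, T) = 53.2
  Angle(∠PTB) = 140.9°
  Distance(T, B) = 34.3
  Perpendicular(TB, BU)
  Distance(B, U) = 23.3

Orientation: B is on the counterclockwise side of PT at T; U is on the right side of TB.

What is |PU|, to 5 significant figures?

94.580

∠PTB = 140.9°, so TB runs at 57.3° + (180° − 140.9°) = 96.400° from the x-axis; with |TB| = 34.3, B = T + 34.3·(cos 96.400°, sin 96.400°) = (24.917, 78.855). TB ⟂ BU; with |BU| = 23.3 on the right of TB, U = B + 23.3·(0.99377, 0.11147) = (48.072, 81.452). Then |PU| = |U − P| = 94.580.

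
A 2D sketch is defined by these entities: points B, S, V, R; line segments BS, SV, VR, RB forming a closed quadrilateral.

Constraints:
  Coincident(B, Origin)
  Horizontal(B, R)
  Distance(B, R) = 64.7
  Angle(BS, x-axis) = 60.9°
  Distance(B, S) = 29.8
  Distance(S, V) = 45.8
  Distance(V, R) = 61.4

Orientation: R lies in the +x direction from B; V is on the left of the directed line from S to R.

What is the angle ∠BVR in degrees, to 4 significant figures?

55.59°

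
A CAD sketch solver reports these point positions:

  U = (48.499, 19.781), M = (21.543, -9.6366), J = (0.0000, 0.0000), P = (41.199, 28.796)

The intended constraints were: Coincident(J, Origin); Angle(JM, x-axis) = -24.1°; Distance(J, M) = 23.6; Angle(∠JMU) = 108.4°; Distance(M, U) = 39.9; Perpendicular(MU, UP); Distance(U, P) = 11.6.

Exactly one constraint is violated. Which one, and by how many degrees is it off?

Perpendicular(MU, UP) — off by 8.50°.

J = (0.00, 0.00) ✓; JM at -24.10° ✓; |JM| = 23.60 ✓; ∠JMU = 108.4° ✓; |MU| = 39.90 ✓; ∠(MU, UP) = 81.50° ✗; |UP| = 11.60 ✓.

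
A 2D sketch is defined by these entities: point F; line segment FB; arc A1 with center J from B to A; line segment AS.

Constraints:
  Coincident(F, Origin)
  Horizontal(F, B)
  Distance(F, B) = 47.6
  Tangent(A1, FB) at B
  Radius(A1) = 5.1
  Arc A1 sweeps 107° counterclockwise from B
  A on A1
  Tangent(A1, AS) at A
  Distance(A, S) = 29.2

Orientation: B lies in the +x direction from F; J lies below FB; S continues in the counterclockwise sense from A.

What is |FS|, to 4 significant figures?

61.80

F is at the origin; FB is horizontal with |FB| = 47.6 and B on the +x side, so B = (47.60, 0.000). The tangent condition forces JB to be normal to FB, so J = B + (0, -5.1) = (47.60, -5.100). On A1, B sits at bearing 90° from J; a 107° counterclockwise sweep puts A at bearing 197°, so A = J + 5.1·(cos 197°, sin 197°) = (42.72, -6.591). The tangent condition forces JA to be normal to AS, so AS runs along (−sin 197°, cos 197°); with |AS| = 29.2, S = (51.26, -34.52). Then |FS| = |S − F| = 61.80.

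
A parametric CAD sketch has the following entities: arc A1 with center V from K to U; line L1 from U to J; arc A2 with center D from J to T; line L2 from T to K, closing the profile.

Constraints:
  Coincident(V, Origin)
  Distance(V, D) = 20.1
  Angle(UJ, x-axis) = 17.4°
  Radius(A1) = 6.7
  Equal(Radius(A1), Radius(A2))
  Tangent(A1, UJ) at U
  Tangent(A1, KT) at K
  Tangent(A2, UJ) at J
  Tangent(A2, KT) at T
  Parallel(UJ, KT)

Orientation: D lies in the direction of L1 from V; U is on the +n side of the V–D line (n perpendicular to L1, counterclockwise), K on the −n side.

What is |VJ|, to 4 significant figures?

21.19

The slot axis is L1's direction at 17.4°, so u = (cos 17.4°, sin 17.4°) = (0.9542, 0.2990) and n = (−sin 17.4°, cos 17.4°) = (-0.2990, 0.9542). V is at the origin and D lies 20.1 along u from V, so D = 20.1·u = (19.18, 6.011). Tangency of A1 to both parallel lines with radius 6.7 puts U and K at V ± 6.7·n: U = (-2.004, 6.393), K = (2.004, -6.393). Equal radii place J and T the same way about D: J = D + 6.7·n = (17.18, 12.40), T = D − 6.7·n = (21.18, -0.3827). Then |VJ| = |J − V| = 21.19.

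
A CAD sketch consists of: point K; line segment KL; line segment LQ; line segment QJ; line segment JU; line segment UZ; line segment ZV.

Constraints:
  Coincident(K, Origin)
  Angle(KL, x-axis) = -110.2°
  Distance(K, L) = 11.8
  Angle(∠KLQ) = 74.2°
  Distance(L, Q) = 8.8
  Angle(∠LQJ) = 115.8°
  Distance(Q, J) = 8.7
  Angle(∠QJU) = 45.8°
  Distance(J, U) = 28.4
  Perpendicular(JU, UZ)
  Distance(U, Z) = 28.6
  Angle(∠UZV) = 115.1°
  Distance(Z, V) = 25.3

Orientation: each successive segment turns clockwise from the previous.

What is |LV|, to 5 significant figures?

36.967

JU is perpendicular to UZ, so UZ runs at -144.40°; with |UZ| = 28.6, Z = (-16.376, -37.080). ∠UZV = 115.1° gives ZV at 150.70° from the x-axis; with |ZV| = 25.3, V = (-38.439, -24.699). Then |LV| = |V − L| = 36.967.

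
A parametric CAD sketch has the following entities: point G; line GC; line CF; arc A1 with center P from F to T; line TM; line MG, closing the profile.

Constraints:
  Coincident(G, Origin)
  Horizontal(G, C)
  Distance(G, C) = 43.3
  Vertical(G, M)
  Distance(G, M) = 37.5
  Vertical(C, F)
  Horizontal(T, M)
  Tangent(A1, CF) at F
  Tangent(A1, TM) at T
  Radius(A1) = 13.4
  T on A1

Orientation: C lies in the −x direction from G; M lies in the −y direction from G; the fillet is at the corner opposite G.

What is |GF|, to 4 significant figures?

49.56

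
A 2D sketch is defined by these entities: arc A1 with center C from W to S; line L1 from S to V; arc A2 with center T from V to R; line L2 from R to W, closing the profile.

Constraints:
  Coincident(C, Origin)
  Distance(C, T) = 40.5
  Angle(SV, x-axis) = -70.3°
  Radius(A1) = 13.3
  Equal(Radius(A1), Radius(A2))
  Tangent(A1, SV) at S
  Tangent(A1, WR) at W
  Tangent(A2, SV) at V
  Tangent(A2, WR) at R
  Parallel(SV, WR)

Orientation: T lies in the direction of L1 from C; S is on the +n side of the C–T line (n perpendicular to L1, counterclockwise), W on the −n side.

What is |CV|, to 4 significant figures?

42.63

Tangency of A1 to both parallel lines with radius 13.3 puts S and W at C ± 13.3·n: S = (12.52, 4.483), W = (-12.52, -4.483). Equal radii place V and R the same way about T: V = T + 13.3·n = (26.17, -33.65), R = T − 13.3·n = (1.131, -42.61). Then |CV| = |V − C| = 42.63.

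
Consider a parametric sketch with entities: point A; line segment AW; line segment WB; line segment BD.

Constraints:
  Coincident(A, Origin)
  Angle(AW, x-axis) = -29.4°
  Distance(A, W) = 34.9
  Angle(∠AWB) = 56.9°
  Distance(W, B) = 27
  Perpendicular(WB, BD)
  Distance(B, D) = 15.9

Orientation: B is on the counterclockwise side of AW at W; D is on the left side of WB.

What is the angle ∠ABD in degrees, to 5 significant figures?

15.196°

∠AWB = 56.9°, so WB runs at -29.4° + (180° − 56.9°) = 93.700° from the x-axis; with |WB| = 27.0, B = W + 27.0·(cos 93.700°, sin 93.700°) = (28.663, 9.8112). The perpendicularity gives BD at right angles to WB; with |BD| = 15.9 on the left of WB, D = B + 15.9·(-0.99792, -0.064532) = (12.796, 8.7851). Then cos ∠ABD = BA·BD / (|BA||BD|), giving 15.196°.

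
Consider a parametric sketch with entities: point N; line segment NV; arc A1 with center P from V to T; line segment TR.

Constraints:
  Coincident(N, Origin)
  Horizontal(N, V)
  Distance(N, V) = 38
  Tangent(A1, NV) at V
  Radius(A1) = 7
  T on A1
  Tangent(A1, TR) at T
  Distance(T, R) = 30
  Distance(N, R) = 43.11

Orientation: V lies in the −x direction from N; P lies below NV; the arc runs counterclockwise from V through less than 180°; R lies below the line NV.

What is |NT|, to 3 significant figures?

45.0

Checks: ∠(PV, VN) = 90.00° ✓; |PV| = 7.000 ✓; |PT| = 7.000 ✓; ∠(PT, TR) = 90.00° ✓; |TR| = 30.00 ✓; |NR| = 43.11 ✓.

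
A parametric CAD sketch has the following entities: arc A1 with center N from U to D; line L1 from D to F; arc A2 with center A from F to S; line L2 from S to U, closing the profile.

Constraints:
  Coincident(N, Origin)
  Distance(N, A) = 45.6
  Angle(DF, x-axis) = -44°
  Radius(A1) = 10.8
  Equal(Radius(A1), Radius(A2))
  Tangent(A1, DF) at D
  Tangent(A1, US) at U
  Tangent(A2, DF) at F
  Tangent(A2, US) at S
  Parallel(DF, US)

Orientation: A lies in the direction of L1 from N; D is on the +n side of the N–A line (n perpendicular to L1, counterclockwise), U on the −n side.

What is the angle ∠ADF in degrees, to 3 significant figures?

13.3°

The slot axis is L1's direction at -44.0°, so u = (cos -44.0°, sin -44.0°) = (0.719, -0.695) and n = (−sin -44.0°, cos -44.0°) = (0.695, 0.719). N is at the origin and A lies 45.6 along u from N, so A = 45.6·u = (32.8, -31.7). Tangency of A1 to both parallel lines with radius 10.8 puts D and U at N ± 10.8·n: D = (7.50, 7.77), U = (-7.50, -7.77). Equal radii place F and S the same way about A: F = A + 10.8·n = (40.3, -23.9), S = A − 10.8·n = (25.3, -39.4). Then cos ∠ADF = DA·DF / (|DA||DF|), giving 13.3°.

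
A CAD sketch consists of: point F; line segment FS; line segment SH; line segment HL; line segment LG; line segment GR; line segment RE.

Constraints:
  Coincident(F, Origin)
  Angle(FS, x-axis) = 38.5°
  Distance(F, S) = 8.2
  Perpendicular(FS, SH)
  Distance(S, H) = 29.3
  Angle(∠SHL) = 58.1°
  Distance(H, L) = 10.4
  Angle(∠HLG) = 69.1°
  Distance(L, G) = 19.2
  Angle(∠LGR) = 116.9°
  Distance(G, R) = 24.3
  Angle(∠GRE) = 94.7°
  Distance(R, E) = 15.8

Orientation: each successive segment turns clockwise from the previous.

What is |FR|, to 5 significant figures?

43.061

F is at the origin; FS runs at 38.5° with length 8.2, so S = (6.4174, 5.1046). The perpendicularity gives SH at right angles to FS, so SH runs at -51.500°; with |SH| = 29.3, H = (24.657, -17.826). ∠SHL = 58.1° gives HL at -173.40° from the x-axis; with |HL| = 10.4, L = (14.326, -19.021). ∠HLG = 69.1° gives LG at 75.700° from the x-axis; with |LG| = 19.2, G = (19.068, -0.41604). ∠LGR = 116.9° gives GR at 12.600° from the x-axis; with |GR| = 24.3, R = (42.783, 4.8848). Then |FR| = |R − F| = 43.061.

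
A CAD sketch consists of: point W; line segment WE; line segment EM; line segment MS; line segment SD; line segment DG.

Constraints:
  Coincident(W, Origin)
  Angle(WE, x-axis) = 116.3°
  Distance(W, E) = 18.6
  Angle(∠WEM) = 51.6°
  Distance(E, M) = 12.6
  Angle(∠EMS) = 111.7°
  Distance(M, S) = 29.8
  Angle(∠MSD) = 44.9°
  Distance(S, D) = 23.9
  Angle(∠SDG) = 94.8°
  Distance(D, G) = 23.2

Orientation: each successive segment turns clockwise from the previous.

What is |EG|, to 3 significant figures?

9.84

∠MSD = 44.9° gives SD at 144° from the x-axis; with |SD| = 23.9, D = (-10.4, -1.47). ∠SDG = 94.8° gives DG at 59.3° from the x-axis; with |DG| = 23.2, G = (1.44, 18.5). Then |EG| = |G − E| = 9.84.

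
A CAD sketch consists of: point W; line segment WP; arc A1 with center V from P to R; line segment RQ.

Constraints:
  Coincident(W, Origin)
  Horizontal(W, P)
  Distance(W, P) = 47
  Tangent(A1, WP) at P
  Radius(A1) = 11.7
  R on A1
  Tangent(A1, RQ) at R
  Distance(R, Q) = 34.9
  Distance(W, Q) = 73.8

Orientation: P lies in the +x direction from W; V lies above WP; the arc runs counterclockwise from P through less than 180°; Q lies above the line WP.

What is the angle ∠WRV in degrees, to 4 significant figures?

8.688°

W is at the origin; W and P share the same y with |WP| = 47.0 and P on the +x side, so P = (47.00, 0.000). A1 meets WP tangentially, so VP is at right angles to WP, so V = P + (0, 11.7) = (47.00, 11.70). Since VR ⟂ RQ (tangency), |VQ| = √(11.7² + 34.9²) = 36.81 regardless of where R sits on A1. So Q lies on both circle(W, 73.8) and circle(V, 36.81); the above-WP intersection is Q = (56.73, 47.20). R is the foot of the tangent from Q: R = (58.68, 12.35).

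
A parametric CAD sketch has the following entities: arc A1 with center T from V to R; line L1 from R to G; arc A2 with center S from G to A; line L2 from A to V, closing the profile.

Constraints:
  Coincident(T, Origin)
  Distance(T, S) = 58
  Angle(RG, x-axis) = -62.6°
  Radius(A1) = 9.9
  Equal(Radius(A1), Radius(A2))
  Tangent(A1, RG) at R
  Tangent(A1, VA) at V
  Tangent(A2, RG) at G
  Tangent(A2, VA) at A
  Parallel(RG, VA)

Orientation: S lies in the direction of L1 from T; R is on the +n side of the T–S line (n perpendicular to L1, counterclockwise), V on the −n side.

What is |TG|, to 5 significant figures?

58.839

Tangency of A1 to both parallel lines with radius 9.9 puts R and V at T ± 9.9·n: R = (8.7894, 4.5560), V = (-8.7894, -4.5560). Equal radii place G and A the same way about S: G = S + 9.9·n = (35.481, -46.937), A = S − 9.9·n = (17.902, -56.049). Then |TG| = |G − T| = 58.839.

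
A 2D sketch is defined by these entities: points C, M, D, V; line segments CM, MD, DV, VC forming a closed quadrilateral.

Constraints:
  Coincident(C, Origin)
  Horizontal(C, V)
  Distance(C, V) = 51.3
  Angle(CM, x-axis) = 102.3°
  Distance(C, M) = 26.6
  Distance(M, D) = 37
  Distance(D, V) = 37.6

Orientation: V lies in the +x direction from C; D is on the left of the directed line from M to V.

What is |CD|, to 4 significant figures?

44.19

C is at the origin; CV is horizontal with |CV| = 51.3 and V in +x, so V = (51.3, 0). CM runs at 102.3° with |CM| = 26.6, so M = (-5.667, 25.99). D is determined by |MD| = 37.0 and |DV| = 37.6 together: it lies at the intersection of circle(M, 37.0) and circle(V, 37.6). With |MV| = 62.62, the foot of the radical line on MV is 30.95 from M and the perpendicular offset is √(37.0² − 30.95²) = 20.28. Taking the left-of-MV solution: D = (30.91, 31.59).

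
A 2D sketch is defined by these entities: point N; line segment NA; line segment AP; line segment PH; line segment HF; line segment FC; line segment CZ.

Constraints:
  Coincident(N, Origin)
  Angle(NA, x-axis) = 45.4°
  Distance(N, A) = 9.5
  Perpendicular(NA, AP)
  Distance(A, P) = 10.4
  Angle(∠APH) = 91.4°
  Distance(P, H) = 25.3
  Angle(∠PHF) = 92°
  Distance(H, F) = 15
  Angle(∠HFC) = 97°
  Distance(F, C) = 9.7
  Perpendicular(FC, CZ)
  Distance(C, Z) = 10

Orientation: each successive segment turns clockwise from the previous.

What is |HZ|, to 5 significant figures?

12.522

N is at the origin; NA runs at 45.4° with length 9.5, so A = (6.6705, 6.7642). NA is perpendicular to AP, so AP runs at -44.600°; with |AP| = 10.4, P = (14.076, -0.53814). ∠APH = 91.4° gives PH at -133.20° from the x-axis; with |PH| = 25.3, H = (-3.2435, -18.981). ∠PHF = 92.0° gives HF at 138.80° from the x-axis; with |HF| = 15.0, F = (-14.530, -9.1007). ∠HFC = 97.0° gives FC at 55.800° from the x-axis; with |FC| = 9.7, C = (-9.0775, -1.0780). FC ⟂ CZ, so CZ runs at -34.200°; with |CZ| = 10.0, Z = (-0.80673, -6.6989). Then |HZ| = |Z − H| = 12.522.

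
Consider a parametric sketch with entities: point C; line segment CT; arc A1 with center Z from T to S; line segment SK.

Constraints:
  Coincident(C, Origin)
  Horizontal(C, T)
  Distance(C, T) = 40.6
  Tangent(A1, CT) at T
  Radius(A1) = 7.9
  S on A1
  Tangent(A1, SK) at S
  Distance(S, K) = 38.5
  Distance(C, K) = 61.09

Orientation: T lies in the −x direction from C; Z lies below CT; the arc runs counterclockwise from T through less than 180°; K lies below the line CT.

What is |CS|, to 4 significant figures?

49.25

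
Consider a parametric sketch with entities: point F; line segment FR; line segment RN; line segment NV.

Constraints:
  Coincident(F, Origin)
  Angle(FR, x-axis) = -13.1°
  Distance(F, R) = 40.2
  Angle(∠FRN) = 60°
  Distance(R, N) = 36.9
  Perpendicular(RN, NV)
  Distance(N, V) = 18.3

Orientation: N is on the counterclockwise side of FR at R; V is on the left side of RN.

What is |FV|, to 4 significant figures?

23.56

F is at the origin; FR runs at -13.1° with length 40.2, so R = 40.2·(cos -13.1°, sin -13.1°) = (39.15, -9.111). ∠FRN = 60.0°, so RN runs at -13.1° + (180° − 60.0°) = 106.9° from the x-axis; with |RN| = 36.9, N = R + 36.9·(cos 106.9°, sin 106.9°) = (28.43, 26.20). RN ⟂ NV; with |NV| = 18.3 on the left of RN, V = N + 18.3·(-0.9568, -0.2907) = (10.92, 20.88). Then |FV| = |V − F| = 23.56.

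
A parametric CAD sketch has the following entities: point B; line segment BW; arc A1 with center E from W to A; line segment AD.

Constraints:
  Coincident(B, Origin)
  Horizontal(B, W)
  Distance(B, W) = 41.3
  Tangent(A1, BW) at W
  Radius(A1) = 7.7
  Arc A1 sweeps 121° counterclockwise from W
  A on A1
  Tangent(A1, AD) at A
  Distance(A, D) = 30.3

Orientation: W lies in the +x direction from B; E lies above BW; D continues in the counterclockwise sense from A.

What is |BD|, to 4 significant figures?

49.59

B is at the origin; B and W share the same y with |BW| = 41.3 and W on the +x side, so W = (41.30, 0.000). Tangency of A1 to BW means the radius EW is perpendicular to BW, so E = W + (0, 7.7) = (41.30, 7.700). On A1, W sits at bearing -90° from E; a 121° counterclockwise sweep puts A at bearing 31°, so A = E + 7.7·(cos 31°, sin 31°) = (47.90, 11.67). Tangency of A1 to AD means the radius EA is perpendicular to AD, so AD runs along (−sin 31°, cos 31°); with |AD| = 30.3, D = (32.29, 37.64). Then |BD| = |D − B| = 49.59.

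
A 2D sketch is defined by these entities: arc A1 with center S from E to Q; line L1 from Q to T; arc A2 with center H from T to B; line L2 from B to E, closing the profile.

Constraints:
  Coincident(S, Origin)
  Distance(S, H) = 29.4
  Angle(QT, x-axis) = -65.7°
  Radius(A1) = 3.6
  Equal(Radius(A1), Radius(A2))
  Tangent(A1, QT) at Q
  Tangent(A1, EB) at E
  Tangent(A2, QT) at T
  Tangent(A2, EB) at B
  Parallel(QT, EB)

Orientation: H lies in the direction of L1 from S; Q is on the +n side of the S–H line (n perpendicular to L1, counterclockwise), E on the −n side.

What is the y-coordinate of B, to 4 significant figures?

-28.28

Tangency of A1 to both parallel lines with radius 3.6 puts Q and E at S ± 3.6·n: Q = (3.281, 1.481), E = (-3.281, -1.481). Equal radii place T and B the same way about H: T = H + 3.6·n = (15.38, -25.31), B = H − 3.6·n = (8.817, -28.28). So B.y = -28.28.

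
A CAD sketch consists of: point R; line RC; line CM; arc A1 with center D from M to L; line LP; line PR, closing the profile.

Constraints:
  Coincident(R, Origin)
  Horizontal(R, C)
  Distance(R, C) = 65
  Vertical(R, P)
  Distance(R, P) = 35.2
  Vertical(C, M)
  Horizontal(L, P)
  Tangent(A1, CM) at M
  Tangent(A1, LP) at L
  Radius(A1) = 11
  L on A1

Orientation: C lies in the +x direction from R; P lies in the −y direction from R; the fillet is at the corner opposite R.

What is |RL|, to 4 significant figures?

64.46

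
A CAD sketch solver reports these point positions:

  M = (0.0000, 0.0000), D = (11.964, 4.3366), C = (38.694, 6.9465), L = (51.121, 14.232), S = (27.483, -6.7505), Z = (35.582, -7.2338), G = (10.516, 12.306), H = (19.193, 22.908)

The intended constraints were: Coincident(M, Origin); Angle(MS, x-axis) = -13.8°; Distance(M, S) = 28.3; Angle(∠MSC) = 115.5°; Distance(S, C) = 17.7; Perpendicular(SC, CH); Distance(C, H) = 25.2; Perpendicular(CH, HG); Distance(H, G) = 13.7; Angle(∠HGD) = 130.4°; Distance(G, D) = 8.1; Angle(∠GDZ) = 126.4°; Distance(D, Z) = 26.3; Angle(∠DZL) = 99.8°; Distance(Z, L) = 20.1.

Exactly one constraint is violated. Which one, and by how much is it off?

Distance(Z, L) = 20.1 — off by 6.40.

M = (0.00, 0.00) ✓; MS at -13.80° ✓; |MS| = 28.30 ✓; ∠MSC = 115.5° ✓; |SC| = 17.70 ✓; ∠(SC, CH) = 90.00° ✓; |CH| = 25.20 ✓; ∠(CH, HG) = 90.00° ✓; |HG| = 13.70 ✓; ∠HGD = 130.4° ✓; |GD| = 8.100 ✓; ∠GDZ = 126.4° ✓; |DZ| = 26.30 ✓; ∠DZL = 99.80° ✓; |ZL| = 26.50 ✗.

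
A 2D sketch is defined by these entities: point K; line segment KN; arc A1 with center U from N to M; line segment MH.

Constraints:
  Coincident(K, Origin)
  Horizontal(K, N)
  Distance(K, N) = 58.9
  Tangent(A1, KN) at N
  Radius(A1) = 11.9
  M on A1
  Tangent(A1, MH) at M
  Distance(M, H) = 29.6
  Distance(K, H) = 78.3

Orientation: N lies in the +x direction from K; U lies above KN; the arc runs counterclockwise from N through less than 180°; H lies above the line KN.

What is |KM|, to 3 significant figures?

72.0

K is at the origin; K and N share the same y with |KN| = 58.9 and N on the +x side, so N = (58.9, 0.00). Since A1 is tangent to KN there, UN ⟂ KN, so U = N + (0, 11.9) = (58.9, 11.9). Since UM ⟂ MH (tangency), |UH| = √(11.9² + 29.6²) = 31.9 regardless of where M sits on A1. So H lies on both circle(K, 78.3) and circle(U, 31.9); the above-KN intersection is H = (65.3, 43.1). M is the foot of the tangent from H: M = (70.6, 14.0).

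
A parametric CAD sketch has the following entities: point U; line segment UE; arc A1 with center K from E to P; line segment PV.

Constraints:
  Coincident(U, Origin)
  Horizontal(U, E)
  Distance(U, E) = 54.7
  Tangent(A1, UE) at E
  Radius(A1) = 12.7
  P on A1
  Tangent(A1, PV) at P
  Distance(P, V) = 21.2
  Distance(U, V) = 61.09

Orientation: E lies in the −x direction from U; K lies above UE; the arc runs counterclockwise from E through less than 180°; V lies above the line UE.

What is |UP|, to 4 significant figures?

45.64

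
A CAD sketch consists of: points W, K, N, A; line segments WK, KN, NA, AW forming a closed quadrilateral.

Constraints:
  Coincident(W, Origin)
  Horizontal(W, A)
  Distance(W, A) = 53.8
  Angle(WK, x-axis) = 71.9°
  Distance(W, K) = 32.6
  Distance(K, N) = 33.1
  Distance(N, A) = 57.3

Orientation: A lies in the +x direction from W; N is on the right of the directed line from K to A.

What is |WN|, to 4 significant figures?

3.589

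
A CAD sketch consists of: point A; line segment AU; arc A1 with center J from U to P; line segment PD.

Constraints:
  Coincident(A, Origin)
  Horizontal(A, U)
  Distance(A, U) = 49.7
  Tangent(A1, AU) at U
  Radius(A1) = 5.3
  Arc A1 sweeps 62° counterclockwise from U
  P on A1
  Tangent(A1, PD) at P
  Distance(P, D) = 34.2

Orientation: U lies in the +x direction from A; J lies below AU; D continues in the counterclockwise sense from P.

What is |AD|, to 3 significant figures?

43.9

A is at the origin; AU is horizontal with |AU| = 49.7 and U on the +x side, so U = (49.7, 0.00). Since A1 is tangent to AU there, JU ⟂ AU, so J = U + (0, -5.3) = (49.7, -5.30). On A1, U sits at bearing 90° from J; a 62° counterclockwise sweep puts P at bearing 152°, so P = J + 5.3·(cos 152°, sin 152°) = (45.0, -2.81). A1 meets PD tangentially, so JP is at right angles to PD, so PD runs along (−sin 152°, cos 152°); with |PD| = 34.2, D = (29.0, -33.0). Then |AD| = |D − A| = 43.9.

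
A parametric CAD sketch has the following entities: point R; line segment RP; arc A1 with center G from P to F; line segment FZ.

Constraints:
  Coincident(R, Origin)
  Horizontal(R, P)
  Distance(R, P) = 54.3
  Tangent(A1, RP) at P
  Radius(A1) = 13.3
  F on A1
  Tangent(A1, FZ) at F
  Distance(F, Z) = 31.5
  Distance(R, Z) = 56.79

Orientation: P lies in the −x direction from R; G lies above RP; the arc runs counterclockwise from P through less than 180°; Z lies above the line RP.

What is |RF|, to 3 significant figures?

42.7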